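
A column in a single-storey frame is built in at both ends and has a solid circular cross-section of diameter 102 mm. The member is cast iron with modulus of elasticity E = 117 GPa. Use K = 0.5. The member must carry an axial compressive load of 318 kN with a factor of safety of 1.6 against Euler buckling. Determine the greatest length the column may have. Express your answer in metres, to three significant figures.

L_max ≈ 6.95 m

I = πd⁴/64 = π×102⁴/64 = 5.313×10^6 mm⁴
I = 5.313×10^-6 m⁴
Required critical load P_cr = n·P = 1.6 × 318 = 508.8 kN = 5.088×10^5 N
From P_cr = π²EI/(K·L)²:  L = (1/K)·√(π²EI/P_cr) = (1/0.5)·√(π²×1.17×10^11×5.313×10^-6/5.088×10^5)
L = 6.95 m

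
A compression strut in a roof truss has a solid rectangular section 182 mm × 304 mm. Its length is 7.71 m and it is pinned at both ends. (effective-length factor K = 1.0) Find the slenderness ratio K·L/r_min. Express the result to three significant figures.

λ ≈ 147

For a rectangle r_min = b/√12 = 182/√12 = 52.54 mm
L_e = K·L = 1 × 7.71 m = 7.710 m = 7710.0 mm
λ = L_e / r_min = 7710.0 / 52.54 = 147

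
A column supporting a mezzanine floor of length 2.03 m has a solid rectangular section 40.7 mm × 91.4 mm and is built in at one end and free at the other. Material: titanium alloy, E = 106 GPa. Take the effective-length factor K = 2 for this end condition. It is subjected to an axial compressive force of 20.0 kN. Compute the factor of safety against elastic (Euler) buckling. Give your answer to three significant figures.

n ≈ 1.63

Buckling occurs about the weak axis: I_min = h·b³/12 with b = 40.7 mm (the shorter side).
I_min = 91.4×40.7³/12 = 5.135×10^5 mm⁴
I = 5.135×10^5 mm⁴ = 5.135×10^-7 m⁴
Effective length L_e = K·L = 2 × 2.03 = 4.060 m
P_cr = π²EI / L_e² = π² × 106×10⁹ × 5.135×10^-7 / 4.060² = 3.259×10^4 N
Factor of safety n = P_cr / P = 32.591 / 20.0 = 1.63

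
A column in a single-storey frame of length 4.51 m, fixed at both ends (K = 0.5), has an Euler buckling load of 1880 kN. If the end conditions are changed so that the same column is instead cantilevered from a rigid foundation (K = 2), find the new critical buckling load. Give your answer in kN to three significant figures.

P_cr ≈ 118 kN

P_cr ∝ 1/K², so P_cr,new = P_cr,old × (K_old/K_new)² = 1880 × (0.5/2)²
= 1880 × 0.06250 = 118 kN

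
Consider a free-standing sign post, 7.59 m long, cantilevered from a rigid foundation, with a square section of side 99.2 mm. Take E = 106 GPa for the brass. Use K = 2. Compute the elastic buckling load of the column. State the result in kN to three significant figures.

P_cr ≈ 36.6 kN

I = a⁴/12 = 99.2⁴/12 = 8.070×10^6 mm⁴
I = 8.070×10^6 mm⁴ = 8.070×10^-6 m⁴
Effective length L_e = K·L = 2 × 7.59 = 15.18 m
P_cr = π²EI / L_e² = π² × 106×10⁹ × 8.070×10^-6 / 15.18² = 3.664×10^4 N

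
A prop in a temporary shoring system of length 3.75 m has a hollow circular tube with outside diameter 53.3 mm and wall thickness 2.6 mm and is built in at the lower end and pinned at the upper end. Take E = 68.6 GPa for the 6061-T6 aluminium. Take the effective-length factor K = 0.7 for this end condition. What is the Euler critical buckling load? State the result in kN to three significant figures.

P_cr ≈ 13.1 kN

Inner diameter d_i = 53.3 − 2×2.6 = 48.10 mm
I = π(d_o⁴ − d_i⁴)/64 = π(53.3⁴ − 48.10⁴)/64 = 1.334×10^5 mm⁴
I = 1.334×10^5 mm⁴ = 1.334×10^-7 m⁴
Effective length L_e = K·L = 0.7 × 3.75 = 2.625 m
P_cr = π²EI / L_e² = π² × 68.6×10⁹ × 1.334×10^-7 / 2.625² = 1.311×10^4 N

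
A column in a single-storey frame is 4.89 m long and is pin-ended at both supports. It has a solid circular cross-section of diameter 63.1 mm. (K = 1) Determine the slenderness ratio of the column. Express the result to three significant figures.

λ ≈ 310

I = πd⁴/64 = π×63.1⁴/64 = 7.782×10^5 mm⁴
A = 3.127×10^3 mm²;  r_min = √(I/A) = √(7.782×10^5/3.127×10^3) = 15.78 mm
L_e = K·L = 1 × 4.89 m = 4.890 m = 4890.0 mm
λ = L_e / r_min = 4890.0 / 15.78 = 310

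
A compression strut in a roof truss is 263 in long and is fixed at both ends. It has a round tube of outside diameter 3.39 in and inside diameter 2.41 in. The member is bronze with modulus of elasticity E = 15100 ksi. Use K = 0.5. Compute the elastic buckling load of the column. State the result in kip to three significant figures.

P_cr ≈ 41.6 kip

d_o = 3.39 in, d_i = 2.41 in
I = π(d_o⁴ − d_i⁴)/64 = π(3.39⁴ − 2.410⁴)/64 = 4.827 in⁴
Effective length L_e = K·L = 0.5 × 263 = 131.5 in
P_cr = π²EI / L_e² = π² × 15100×10³ × 4.827 / 131.5² = 4.160×10^4 lb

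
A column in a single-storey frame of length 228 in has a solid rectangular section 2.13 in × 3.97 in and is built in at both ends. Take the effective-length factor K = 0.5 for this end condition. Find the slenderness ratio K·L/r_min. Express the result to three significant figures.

For a rectangle r_min = b/√12 = 2.13/√12 = 0.6149 in
L_e = K·L = 0.5 × 228 = 114.0 in
λ = L_e / r_min = 114.00 / 0.6149 = 185

λ ≈ 185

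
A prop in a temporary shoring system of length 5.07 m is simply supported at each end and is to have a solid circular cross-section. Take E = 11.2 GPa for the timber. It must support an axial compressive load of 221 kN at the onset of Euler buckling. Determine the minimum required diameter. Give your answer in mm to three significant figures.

L_e = K·L = 1 × 5.07 = 5.070 m
Required I = P_cr·L_e²/(π²E) = 2.210×10^5 × 5.070² / (π² × 1.12×10^10) = 5.139×10^-5 m⁴
I_req = 5.139×10^7 mm⁴
Solid circle: I = πd⁴/64  ⇒  d = (64I/π)^(1/4) = (64×5.139×10^7/π)^(1/4) = 180 mm

d ≈ 180 mm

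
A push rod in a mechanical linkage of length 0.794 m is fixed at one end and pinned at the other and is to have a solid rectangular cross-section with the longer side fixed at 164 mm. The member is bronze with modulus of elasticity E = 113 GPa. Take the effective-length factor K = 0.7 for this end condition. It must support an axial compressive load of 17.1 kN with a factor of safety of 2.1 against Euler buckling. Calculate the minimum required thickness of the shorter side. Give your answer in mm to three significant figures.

Required P_cr = n·P = 2.1 × 17.1 = 35.91 kN
L_e = K·L = 0.7 × 0.794 = 0.5558 m
Required I = P_cr·L_e²/(π²E) = 3.591×10^4 × 0.5558² / (π² × 1.13×10^11) = 9.947×10^-9 m⁴
I_req = 9.947×10^3 mm⁴
Rectangle, weak axis: I_min = h·b³/12 with h = 164 mm fixed  ⇒  b = (12I/h)^(1/3) = 9.00 mm

b ≈ 9.00 mm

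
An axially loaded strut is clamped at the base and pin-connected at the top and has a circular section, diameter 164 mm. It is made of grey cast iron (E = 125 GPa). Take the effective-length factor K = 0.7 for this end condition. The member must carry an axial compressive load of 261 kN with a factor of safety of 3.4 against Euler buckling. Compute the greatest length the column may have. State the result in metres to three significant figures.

L_max ≈ 10.0 m

I = πd⁴/64 = π×164⁴/64 = 3.551×10^7 mm⁴
I = 3.551×10^-5 m⁴
Required critical load P_cr = n·P = 3.4 × 261 = 887.4 kN = 8.874×10^5 N
From P_cr = π²EI/(K·L)²:  L = (1/K)·√(π²EI/P_cr) = (1/0.7)·√(π²×1.25×10^11×3.551×10^-5/8.874×10^5)
L = 10.0 m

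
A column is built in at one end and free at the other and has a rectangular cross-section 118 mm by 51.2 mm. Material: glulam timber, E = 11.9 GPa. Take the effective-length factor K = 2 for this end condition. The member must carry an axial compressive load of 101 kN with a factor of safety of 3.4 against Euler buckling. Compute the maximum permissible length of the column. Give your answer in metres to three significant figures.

L_max ≈ 0.336 m

Buckling occurs about the weak axis: I_min = h·b³/12 with b = 51.2 mm (the shorter side).
I_min = 118×51.2³/12 = 1.320×10^6 mm⁴
I = 1.320×10^-6 m⁴
Required critical load P_cr = n·P = 3.4 × 101 = 343.4 kN = 3.434×10^5 N
From P_cr = π²EI/(K·L)²:  L = (1/K)·√(π²EI/P_cr) = (1/2)·√(π²×1.19×10^10×1.320×10^-6/3.434×10^5)
L = 0.336 m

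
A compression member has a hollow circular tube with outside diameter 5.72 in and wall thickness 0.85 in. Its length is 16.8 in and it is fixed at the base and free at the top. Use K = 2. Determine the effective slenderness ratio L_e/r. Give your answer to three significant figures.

Inner diameter d_i = 5.72 − 2×0.85 = 4.020 in
I = π(d_o⁴ − d_i⁴)/64 = π(5.72⁴ − 4.020⁴)/64 = 39.73 in⁴
A = 13.00 in²;  r_min = √(I/A) = √(39.73/13.00) = 1.748 in
L_e = K·L = 2 × 16.8 = 33.60 in
λ = L_e / r_min = 33.600 / 1.748 = 19.2

λ ≈ 19.2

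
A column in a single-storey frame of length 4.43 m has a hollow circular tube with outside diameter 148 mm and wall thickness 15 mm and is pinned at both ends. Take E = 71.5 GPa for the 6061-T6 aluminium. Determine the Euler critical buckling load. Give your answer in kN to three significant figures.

Inner diameter d_i = 148 − 2×15 = 118.0 mm
I = π(d_o⁴ − d_i⁴)/64 = π(148⁴ − 118.0⁴)/64 = 1.403×10^7 mm⁴
I = 1.403×10^7 mm⁴ = 1.403×10^-5 m⁴
Effective length L_e = K·L = 1 × 4.43 = 4.430 m
P_cr = π²EI / L_e² = π² × 71.5×10⁹ × 1.403×10^-5 / 4.430² = 5.047×10^5 N

P_cr ≈ 505 kN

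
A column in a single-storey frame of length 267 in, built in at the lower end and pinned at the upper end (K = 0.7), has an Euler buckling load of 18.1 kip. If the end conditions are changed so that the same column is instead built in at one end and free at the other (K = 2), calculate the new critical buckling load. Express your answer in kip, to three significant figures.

P_cr ≈ 2.22 kip

P_cr ∝ 1/K², so P_cr,new = P_cr,old × (K_old/K_new)² = 18.1 × (0.7/2)²
= 18.1 × 0.1225 = 2.22 kip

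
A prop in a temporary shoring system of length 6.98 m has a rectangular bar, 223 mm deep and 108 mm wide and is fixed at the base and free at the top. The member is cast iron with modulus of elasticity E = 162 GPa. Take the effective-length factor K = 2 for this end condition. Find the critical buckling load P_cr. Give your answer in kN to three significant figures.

Buckling occurs about the weak axis: I_min = h·b³/12 with b = 108 mm (the shorter side).
I_min = 223×108³/12 = 2.341×10^7 mm⁴
I = 2.341×10^7 mm⁴ = 2.341×10^-5 m⁴
Effective length L_e = K·L = 2 × 6.98 = 13.96 m
P_cr = π²EI / L_e² = π² × 162×10⁹ × 2.341×10^-5 / 13.96² = 1.921×10^5 N

P_cr ≈ 192 kN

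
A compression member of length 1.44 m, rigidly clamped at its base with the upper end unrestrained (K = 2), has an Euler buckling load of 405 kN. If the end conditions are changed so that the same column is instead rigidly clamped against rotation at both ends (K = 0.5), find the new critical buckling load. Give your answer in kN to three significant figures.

P_cr ≈ 6480 kN

P_cr ∝ 1/K², so P_cr,new = P_cr,old × (K_old/K_new)² = 405 × (2/0.5)²
= 405 × 16.00 = 6480 kN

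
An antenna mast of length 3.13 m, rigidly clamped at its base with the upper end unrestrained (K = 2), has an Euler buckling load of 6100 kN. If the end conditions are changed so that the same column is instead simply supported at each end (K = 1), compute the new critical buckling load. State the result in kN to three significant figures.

P_cr ≈ 24400 kN

P_cr ∝ 1/K², so P_cr,new = P_cr,old × (K_old/K_new)² = 6100 × (2/1)²
= 6100 × 4.000 = 24400 kN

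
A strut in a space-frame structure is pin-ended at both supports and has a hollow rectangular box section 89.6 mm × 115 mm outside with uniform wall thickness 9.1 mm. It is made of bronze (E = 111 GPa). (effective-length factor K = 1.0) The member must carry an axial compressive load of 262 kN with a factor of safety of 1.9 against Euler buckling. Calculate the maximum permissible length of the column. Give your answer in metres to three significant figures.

Inner dimensions: h_i = 115 − 2×9.1 = 96.80 mm, b_i = 89.6 − 2×9.1 = 71.40 mm
Weak-axis I_min = (h_o·b_o³ − h_i·b_i³)/12 with b_o = 89.6, b_i = 71.40 mm (shorter outer/inner sides).
I_min = (115×89.6³ − 96.80×71.40³)/12 = 3.957×10^6 mm⁴
I = 3.957×10^-6 m⁴
Required critical load P_cr = n·P = 1.9 × 262 = 497.8 kN = 4.978×10^5 N
From P_cr = π²EI/(K·L)²:  L = (1/K)·√(π²EI/P_cr) = (1/1)·√(π²×1.11×10^11×3.957×10^-6/4.978×10^5)
L = 2.95 m

L_max ≈ 2.95 m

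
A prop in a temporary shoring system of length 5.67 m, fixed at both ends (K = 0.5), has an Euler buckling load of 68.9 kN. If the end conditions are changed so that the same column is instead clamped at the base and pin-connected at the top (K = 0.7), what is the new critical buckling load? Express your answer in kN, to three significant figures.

P_cr ≈ 35.2 kN

P_cr ∝ 1/K², so P_cr,new = P_cr,old × (K_old/K_new)² = 68.9 × (0.5/0.7)²
= 68.9 × 0.5102 = 35.2 kN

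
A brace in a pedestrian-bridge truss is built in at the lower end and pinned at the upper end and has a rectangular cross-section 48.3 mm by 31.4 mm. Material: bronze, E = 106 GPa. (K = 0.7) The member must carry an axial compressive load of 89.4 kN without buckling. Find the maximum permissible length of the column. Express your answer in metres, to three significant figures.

L_max ≈ 1.73 m

Buckling occurs about the weak axis: I_min = h·b³/12 with b = 31.4 mm (the shorter side).
I_min = 48.3×31.4³/12 = 1.246×10^5 mm⁴
I = 1.246×10^-7 m⁴
At the buckling limit P_cr = P = 8.940×10^4 N
From P_cr = π²EI/(K·L)²:  L = (1/K)·√(π²EI/P_cr) = (1/0.7)·√(π²×1.06×10^11×1.246×10^-7/8.940×10^4)
L = 1.73 m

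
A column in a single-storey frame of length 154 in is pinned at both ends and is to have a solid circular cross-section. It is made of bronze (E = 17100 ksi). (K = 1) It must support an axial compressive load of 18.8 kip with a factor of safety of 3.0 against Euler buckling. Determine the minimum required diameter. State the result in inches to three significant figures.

d ≈ 3.56 in

Required P_cr = n·P = 3.0 × 18.8 = 56.40 kip
L_e = K·L = 1 × 154 = 154.0 in
Required I = P_cr·L_e²/(π²E) = 5.640×10^4 × 154.0² / (π² × 1.71×10^7) = 7.925 in⁴
Solid circle: I = πd⁴/64  ⇒  d = (64I/π)^(1/4) = (64×7.925/π)^(1/4) = 3.56 in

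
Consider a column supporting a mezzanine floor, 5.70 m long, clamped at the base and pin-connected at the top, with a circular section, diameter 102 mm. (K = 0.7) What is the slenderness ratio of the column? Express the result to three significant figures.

λ ≈ 156

For a solid circle r = d/4 = 102/4 = 25.50 mm
L_e = K·L = 0.7 × 5.70 m = 3.990 m = 3990.0 mm
λ = L_e / r_min = 3990.0 / 25.50 = 156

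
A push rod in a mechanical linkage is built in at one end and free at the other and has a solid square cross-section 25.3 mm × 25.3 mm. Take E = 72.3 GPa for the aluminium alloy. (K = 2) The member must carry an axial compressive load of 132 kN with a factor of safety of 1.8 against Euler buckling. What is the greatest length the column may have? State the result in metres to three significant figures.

L_max ≈ 0.160 m

I = a⁴/12 = 25.3⁴/12 = 3.414×10^4 mm⁴
I = 3.414×10^-8 m⁴
Required critical load P_cr = n·P = 1.8 × 132 = 237.6 kN = 2.376×10^5 N
From P_cr = π²EI/(K·L)²:  L = (1/K)·√(π²EI/P_cr) = (1/2)·√(π²×7.23×10^10×3.414×10^-8/2.376×10^5)
L = 0.160 m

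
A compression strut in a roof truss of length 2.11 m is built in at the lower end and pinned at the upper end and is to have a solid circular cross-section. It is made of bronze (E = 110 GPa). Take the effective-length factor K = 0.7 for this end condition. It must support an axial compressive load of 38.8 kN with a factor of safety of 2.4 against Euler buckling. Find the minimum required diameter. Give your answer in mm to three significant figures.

Required P_cr = n·P = 2.4 × 38.8 = 93.12 kN
L_e = K·L = 0.7 × 2.11 = 1.477 m
Required I = P_cr·L_e²/(π²E) = 9.312×10^4 × 1.477² / (π² × 1.10×10^11) = 1.871×10^-7 m⁴
I_req = 1.871×10^5 mm⁴
Solid circle: I = πd⁴/64  ⇒  d = (64I/π)^(1/4) = (64×1.871×10^5/π)^(1/4) = 44.2 mm

d ≈ 44.2 mm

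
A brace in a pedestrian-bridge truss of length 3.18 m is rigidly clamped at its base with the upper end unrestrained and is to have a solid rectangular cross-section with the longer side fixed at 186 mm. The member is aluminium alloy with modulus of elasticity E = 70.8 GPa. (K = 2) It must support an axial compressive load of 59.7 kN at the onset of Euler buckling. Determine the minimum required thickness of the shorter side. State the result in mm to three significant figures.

b ≈ 60.6 mm

L_e = K·L = 2 × 3.18 = 6.360 m
Required I = P_cr·L_e²/(π²E) = 5.970×10^4 × 6.360² / (π² × 7.08×10^10) = 3.456×10^-6 m⁴
I_req = 3.456×10^6 mm⁴
Rectangle, weak axis: I_min = h·b³/12 with h = 186 mm fixed  ⇒  b = (12I/h)^(1/3) = 60.6 mm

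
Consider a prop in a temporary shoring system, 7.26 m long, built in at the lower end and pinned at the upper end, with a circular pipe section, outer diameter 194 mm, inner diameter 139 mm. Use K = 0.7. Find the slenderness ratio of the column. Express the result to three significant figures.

λ ≈ 85.2

d_o = 194 mm, d_i = 139 mm
I = π(d_o⁴ − d_i⁴)/64 = π(194⁴ − 139.0⁴)/64 = 5.121×10^7 mm⁴
A = 1.438×10^4 mm²;  r_min = √(I/A) = √(5.121×10^7/1.438×10^4) = 59.66 mm
L_e = K·L = 0.7 × 7.26 m = 5.082 m = 5082.0 mm
λ = L_e / r_min = 5082.0 / 59.66 = 85.2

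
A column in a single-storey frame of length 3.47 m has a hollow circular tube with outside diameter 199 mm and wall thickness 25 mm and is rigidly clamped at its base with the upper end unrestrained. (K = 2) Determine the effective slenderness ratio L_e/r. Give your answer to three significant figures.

Inner diameter d_i = 199 − 2×25 = 149.0 mm
I = π(d_o⁴ − d_i⁴)/64 = π(199⁴ − 149.0⁴)/64 = 5.279×10^7 mm⁴
A = 1.367×10^4 mm²;  r_min = √(I/A) = √(5.279×10^7/1.367×10^4) = 62.15 mm
L_e = K·L = 2 × 3.47 m = 6.940 m = 6940.0 mm
λ = L_e / r_min = 6940.0 / 62.15 = 112

λ ≈ 112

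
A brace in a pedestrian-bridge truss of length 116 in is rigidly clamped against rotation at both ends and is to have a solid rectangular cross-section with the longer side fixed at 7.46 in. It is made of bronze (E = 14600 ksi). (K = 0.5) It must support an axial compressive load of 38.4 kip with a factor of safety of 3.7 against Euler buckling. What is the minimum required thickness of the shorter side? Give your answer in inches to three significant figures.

Required P_cr = n·P = 3.7 × 38.4 = 142.1 kip
L_e = K·L = 0.5 × 116 = 58.00 in
Required I = P_cr·L_e²/(π²E) = 1.421×10^5 × 58.00² / (π² × 1.46×10^7) = 3.317 in⁴
Rectangle, weak axis: I_min = h·b³/12 with h = 7.46 in fixed  ⇒  b = (12I/h)^(1/3) = 1.75 in

b ≈ 1.75 in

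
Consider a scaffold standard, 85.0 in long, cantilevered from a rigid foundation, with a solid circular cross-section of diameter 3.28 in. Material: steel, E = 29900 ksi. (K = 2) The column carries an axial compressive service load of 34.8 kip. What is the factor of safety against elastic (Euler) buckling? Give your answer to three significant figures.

n ≈ 1.67

I = πd⁴/64 = π×3.28⁴/64 = 5.682 in⁴
Effective length L_e = K·L = 2 × 85.0 = 170.0 in
P_cr = π²EI / L_e² = π² × 29900×10³ × 5.682 / 170.0² = 5.801×10^4 lb
Factor of safety n = P_cr / P = 58.015 / 34.8 = 1.67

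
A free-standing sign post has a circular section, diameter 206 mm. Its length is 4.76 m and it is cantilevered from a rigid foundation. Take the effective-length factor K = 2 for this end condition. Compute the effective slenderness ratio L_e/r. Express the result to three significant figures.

λ ≈ 185

For a solid circle r = d/4 = 206/4 = 51.50 mm
L_e = K·L = 2 × 4.76 m = 9.520 m = 9520.0 mm
λ = L_e / r_min = 9520.0 / 51.50 = 185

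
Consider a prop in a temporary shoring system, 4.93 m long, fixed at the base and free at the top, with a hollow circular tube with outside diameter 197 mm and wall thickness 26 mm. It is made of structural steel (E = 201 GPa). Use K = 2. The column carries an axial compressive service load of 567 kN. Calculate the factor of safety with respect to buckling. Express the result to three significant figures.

Inner diameter d_i = 197 − 2×26 = 145.0 mm
I = π(d_o⁴ − d_i⁴)/64 = π(197⁴ − 145.0⁴)/64 = 5.223×10^7 mm⁴
I = 5.223×10^7 mm⁴ = 5.223×10^-5 m⁴
Effective length L_e = K·L = 2 × 4.93 = 9.860 m
P_cr = π²EI / L_e² = π² × 201×10⁹ × 5.223×10^-5 / 9.860² = 1.066×10^6 N
Factor of safety n = P_cr / P = 1065.8 / 567 = 1.88

n ≈ 1.88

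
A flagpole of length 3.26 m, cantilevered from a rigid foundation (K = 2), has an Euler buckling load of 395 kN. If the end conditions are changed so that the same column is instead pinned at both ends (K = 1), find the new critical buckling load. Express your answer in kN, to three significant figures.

P_cr ≈ 1580 kN

P_cr ∝ 1/K², so P_cr,new = P_cr,old × (K_old/K_new)² = 395 × (2/1)²
= 395 × 4.000 = 1580 kN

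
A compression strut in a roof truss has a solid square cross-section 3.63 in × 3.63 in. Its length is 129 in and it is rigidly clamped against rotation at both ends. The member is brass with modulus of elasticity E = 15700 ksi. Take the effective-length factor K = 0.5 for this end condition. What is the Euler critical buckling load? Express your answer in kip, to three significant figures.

I = a⁴/12 = 3.63⁴/12 = 14.47 in⁴
Effective length L_e = K·L = 0.5 × 129 = 64.50 in
P_cr = π²EI / L_e² = π² × 15700×10³ × 14.47 / 64.50² = 5.389×10^5 lb

P_cr ≈ 539 kip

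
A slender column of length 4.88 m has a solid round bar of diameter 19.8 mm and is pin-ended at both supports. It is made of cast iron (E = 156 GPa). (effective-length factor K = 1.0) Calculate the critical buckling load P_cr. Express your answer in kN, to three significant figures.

P_cr ≈ 0.488 kN

I = πd⁴/64 = π×19.8⁴/64 = 7.545×10^3 mm⁴
I = 7.545×10^3 mm⁴ = 7.545×10^-9 m⁴
Effective length L_e = K·L = 1 × 4.88 = 4.880 m
P_cr = π²EI / L_e² = π² × 156×10⁹ × 7.545×10^-9 / 4.880² = 487.8 N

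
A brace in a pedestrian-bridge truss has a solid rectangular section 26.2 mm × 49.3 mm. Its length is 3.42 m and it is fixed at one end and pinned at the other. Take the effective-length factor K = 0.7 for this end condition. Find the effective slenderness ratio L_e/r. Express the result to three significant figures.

λ ≈ 317

Buckling occurs about the weak axis: I_min = h·b³/12 with b = 26.2 mm (the shorter side).
I_min = 49.3×26.2³/12 = 7.389×10^4 mm⁴
A = 1.292×10^3 mm²;  r_min = √(I/A) = √(7.389×10^4/1.292×10^3) = 7.563 mm
L_e = K·L = 0.7 × 3.42 m = 2.394 m = 2394.0 mm
λ = L_e / r_min = 2394.0 / 7.563 = 317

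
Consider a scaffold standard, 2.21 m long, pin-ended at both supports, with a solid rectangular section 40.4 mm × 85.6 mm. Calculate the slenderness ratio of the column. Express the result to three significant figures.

Buckling occurs about the weak axis: I_min = h·b³/12 with b = 40.4 mm (the shorter side).
I_min = 85.6×40.4³/12 = 4.704×10^5 mm⁴
A = 3.458×10^3 mm²;  r_min = √(I/A) = √(4.704×10^5/3.458×10^3) = 11.66 mm
L_e = K·L = 1 × 2.21 m = 2.210 m = 2210.0 mm
λ = L_e / r_min = 2210.0 / 11.66 = 189

λ ≈ 189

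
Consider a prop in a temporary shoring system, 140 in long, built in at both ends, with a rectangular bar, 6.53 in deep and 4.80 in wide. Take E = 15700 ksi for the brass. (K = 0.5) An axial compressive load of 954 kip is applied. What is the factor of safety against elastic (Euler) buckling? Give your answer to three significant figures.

Buckling occurs about the weak axis: I_min = h·b³/12 with b = 4.80 in (the shorter side).
I_min = 6.53×4.80³/12 = 60.18 in⁴
Effective length L_e = K·L = 0.5 × 140 = 70.00 in
P_cr = π²EI / L_e² = π² × 15700×10³ × 60.18 / 70.00² = 1.903×10^6 lb
Factor of safety n = P_cr / P = 1903.1 / 954 = 1.99

n ≈ 1.99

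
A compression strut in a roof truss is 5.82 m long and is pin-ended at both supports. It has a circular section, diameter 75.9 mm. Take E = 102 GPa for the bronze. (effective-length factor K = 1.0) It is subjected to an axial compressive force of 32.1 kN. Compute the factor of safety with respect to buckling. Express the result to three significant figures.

n ≈ 1.51

I = πd⁴/64 = π×75.9⁴/64 = 1.629×10^6 mm⁴
I = 1.629×10^6 mm⁴ = 1.629×10^-6 m⁴
Effective length L_e = K·L = 1 × 5.82 = 5.820 m
P_cr = π²EI / L_e² = π² × 102×10⁹ × 1.629×10^-6 / 5.820² = 4.842×10^4 N
Factor of safety n = P_cr / P = 48.416 / 32.1 = 1.51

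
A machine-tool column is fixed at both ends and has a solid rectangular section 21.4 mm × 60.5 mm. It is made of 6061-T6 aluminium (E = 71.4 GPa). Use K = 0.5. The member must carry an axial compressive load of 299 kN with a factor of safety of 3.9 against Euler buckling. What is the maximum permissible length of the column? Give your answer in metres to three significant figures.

Buckling occurs about the weak axis: I_min = h·b³/12 with b = 21.4 mm (the shorter side).
I_min = 60.5×21.4³/12 = 4.941×10^4 mm⁴
I = 4.941×10^-8 m⁴
Required critical load P_cr = n·P = 3.9 × 299 = 1166 kN = 1.166×10^6 N
From P_cr = π²EI/(K·L)²:  L = (1/K)·√(π²EI/P_cr) = (1/0.5)·√(π²×7.14×10^10×4.941×10^-8/1.166×10^6)
L = 0.346 m

L_max ≈ 0.346 m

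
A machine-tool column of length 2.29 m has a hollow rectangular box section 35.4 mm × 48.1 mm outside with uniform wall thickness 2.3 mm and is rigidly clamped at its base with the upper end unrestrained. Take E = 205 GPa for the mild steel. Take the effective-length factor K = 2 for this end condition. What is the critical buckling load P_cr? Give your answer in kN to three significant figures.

Inner dimensions: h_i = 48.1 − 2×2.3 = 43.50 mm, b_i = 35.4 − 2×2.3 = 30.80 mm
Weak-axis I_min = (h_o·b_o³ − h_i·b_i³)/12 with b_o = 35.4, b_i = 30.80 mm (shorter outer/inner sides).
I_min = (48.1×35.4³ − 43.50×30.80³)/12 = 7.190×10^4 mm⁴
I = 7.190×10^4 mm⁴ = 7.190×10^-8 m⁴
Effective length L_e = K·L = 2 × 2.29 = 4.580 m
P_cr = π²EI / L_e² = π² × 205×10⁹ × 7.190×10^-8 / 4.580² = 6.935×10^3 N

P_cr ≈ 6.94 kN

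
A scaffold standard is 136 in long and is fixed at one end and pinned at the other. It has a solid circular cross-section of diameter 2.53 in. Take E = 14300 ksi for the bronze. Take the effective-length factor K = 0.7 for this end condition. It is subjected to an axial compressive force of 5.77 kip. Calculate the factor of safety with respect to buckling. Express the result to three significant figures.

I = πd⁴/64 = π×2.53⁴/64 = 2.011 in⁴
Effective length L_e = K·L = 0.7 × 136 = 95.20 in
P_cr = π²EI / L_e² = π² × 14300×10³ × 2.011 / 95.20² = 3.132×10^4 lb
Factor of safety n = P_cr / P = 31.319 / 5.77 = 5.43

n ≈ 5.43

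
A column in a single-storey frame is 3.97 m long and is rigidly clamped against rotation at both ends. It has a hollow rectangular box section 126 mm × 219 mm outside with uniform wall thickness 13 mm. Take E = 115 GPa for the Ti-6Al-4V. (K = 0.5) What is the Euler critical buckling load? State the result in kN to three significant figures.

P_cr ≈ 5880 kN

Inner dimensions: h_i = 219 − 2×13 = 193.0 mm, b_i = 126 − 2×13 = 100.0 mm
Weak-axis I_min = (h_o·b_o³ − h_i·b_i³)/12 with b_o = 126, b_i = 100.0 mm (shorter outer/inner sides).
I_min = (219×126³ − 193.0×100.0³)/12 = 2.042×10^7 mm⁴
I = 2.042×10^7 mm⁴ = 2.042×10^-5 m⁴
Effective length L_e = K·L = 0.5 × 3.97 = 1.985 m
P_cr = π²EI / L_e² = π² × 115×10⁹ × 2.042×10^-5 / 1.985² = 5.883×10^6 N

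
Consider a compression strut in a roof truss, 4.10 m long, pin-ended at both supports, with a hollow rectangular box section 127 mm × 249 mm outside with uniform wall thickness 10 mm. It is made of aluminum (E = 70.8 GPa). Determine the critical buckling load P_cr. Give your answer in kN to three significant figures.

P_cr ≈ 795 kN

Inner dimensions: h_i = 249 − 2×10 = 229.0 mm, b_i = 127 − 2×10 = 107.0 mm
Weak-axis I_min = (h_o·b_o³ − h_i·b_i³)/12 with b_o = 127, b_i = 107.0 mm (shorter outer/inner sides).
I_min = (249×127³ − 229.0×107.0³)/12 = 1.913×10^7 mm⁴
I = 1.913×10^7 mm⁴ = 1.913×10^-5 m⁴
Effective length L_e = K·L = 1 × 4.10 = 4.100 m
P_cr = π²EI / L_e² = π² × 70.8×10⁹ × 1.913×10^-5 / 4.100² = 7.950×10^5 N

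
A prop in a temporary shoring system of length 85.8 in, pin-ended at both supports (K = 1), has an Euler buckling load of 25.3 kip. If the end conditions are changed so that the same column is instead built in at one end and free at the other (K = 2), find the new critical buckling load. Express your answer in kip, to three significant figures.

P_cr ∝ 1/K², so P_cr,new = P_cr,old × (K_old/K_new)² = 25.3 × (1/2)²
= 25.3 × 0.2500 = 6.32 kip

P_cr ≈ 6.32 kip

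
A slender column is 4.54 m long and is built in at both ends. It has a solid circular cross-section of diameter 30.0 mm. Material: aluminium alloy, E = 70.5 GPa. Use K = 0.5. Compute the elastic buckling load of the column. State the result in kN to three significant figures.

P_cr ≈ 5.37 kN

I = πd⁴/64 = π×30.0⁴/64 = 3.976×10^4 mm⁴
I = 3.976×10^4 mm⁴ = 3.976×10^-8 m⁴
Effective length L_e = K·L = 0.5 × 4.54 = 2.270 m
P_cr = π²EI / L_e² = π² × 70.5×10⁹ × 3.976×10^-8 / 2.270² = 5.369×10^3 N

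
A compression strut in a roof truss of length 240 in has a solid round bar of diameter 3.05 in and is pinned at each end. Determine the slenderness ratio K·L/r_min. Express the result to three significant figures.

For a solid circle r = d/4 = 3.05/4 = 0.7625 in
L_e = K·L = 1 × 240 = 240.0 in
λ = L_e / r_min = 240.00 / 0.7625 = 315

λ ≈ 315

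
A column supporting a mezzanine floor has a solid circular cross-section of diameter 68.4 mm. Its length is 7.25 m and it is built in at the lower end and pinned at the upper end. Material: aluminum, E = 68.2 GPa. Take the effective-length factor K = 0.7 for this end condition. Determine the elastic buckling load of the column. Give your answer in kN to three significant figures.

I = πd⁴/64 = π×68.4⁴/64 = 1.074×10^6 mm⁴
I = 1.074×10^6 mm⁴ = 1.074×10^-6 m⁴
Effective length L_e = K·L = 0.7 × 7.25 = 5.075 m
P_cr = π²EI / L_e² = π² × 68.2×10⁹ × 1.074×10^-6 / 5.075² = 2.808×10^4 N

P_cr ≈ 28.1 kN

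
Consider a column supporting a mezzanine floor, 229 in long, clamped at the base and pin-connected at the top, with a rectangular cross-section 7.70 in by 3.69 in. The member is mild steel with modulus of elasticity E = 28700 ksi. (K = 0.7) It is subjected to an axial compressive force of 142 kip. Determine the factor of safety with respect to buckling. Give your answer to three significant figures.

n ≈ 2.50

Buckling occurs about the weak axis: I_min = h·b³/12 with b = 3.69 in (the shorter side).
I_min = 7.70×3.69³/12 = 32.24 in⁴
Effective length L_e = K·L = 0.7 × 229 = 160.3 in
P_cr = π²EI / L_e² = π² × 28700×10³ × 32.24 / 160.3² = 3.554×10^5 lb
Factor of safety n = P_cr / P = 355.39 / 142 = 2.50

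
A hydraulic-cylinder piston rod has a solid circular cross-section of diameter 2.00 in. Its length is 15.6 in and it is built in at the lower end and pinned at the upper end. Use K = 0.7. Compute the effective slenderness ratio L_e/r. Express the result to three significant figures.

I = πd⁴/64 = π×2.00⁴/64 = 0.7854 in⁴
A = 3.142 in²;  r_min = √(I/A) = √(0.7854/3.142) = 0.5000 in
L_e = K·L = 0.7 × 15.6 = 10.92 in
λ = L_e / r_min = 10.920 / 0.5000 = 21.8

λ ≈ 21.8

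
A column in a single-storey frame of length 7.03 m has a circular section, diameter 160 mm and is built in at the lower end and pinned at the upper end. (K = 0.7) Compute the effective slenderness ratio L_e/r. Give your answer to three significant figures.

For a solid circle r = d/4 = 160/4 = 40.00 mm
L_e = K·L = 0.7 × 7.03 m = 4.921 m = 4921.0 mm
λ = L_e / r_min = 4921.0 / 40.00 = 123

λ ≈ 123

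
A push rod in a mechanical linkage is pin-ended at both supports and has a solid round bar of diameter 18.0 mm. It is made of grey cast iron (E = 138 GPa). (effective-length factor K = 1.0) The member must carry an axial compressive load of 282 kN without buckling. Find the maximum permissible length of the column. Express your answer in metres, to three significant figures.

L_max ≈ 0.158 m

I = πd⁴/64 = π×18.0⁴/64 = 5.153×10^3 mm⁴
I = 5.153×10^-9 m⁴
At the buckling limit P_cr = P = 2.820×10^5 N
From P_cr = π²EI/(K·L)²:  L = (1/K)·√(π²EI/P_cr) = (1/1)·√(π²×1.38×10^11×5.153×10^-9/2.820×10^5)
L = 0.158 m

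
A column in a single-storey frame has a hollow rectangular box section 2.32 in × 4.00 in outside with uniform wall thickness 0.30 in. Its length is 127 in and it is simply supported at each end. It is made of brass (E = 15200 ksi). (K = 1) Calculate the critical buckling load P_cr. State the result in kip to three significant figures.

Inner dimensions: h_i = 4.00 − 2×0.30 = 3.400 in, b_i = 2.32 − 2×0.30 = 1.720 in
Weak-axis I_min = (h_o·b_o³ − h_i·b_i³)/12 with b_o = 2.32, b_i = 1.720 in (shorter outer/inner sides).
I_min = (4.00×2.32³ − 3.400×1.720³)/12 = 2.721 in⁴
Effective length L_e = K·L = 1 × 127 = 127.0 in
P_cr = π²EI / L_e² = π² × 15200×10³ × 2.721 / 127.0² = 2.531×10^4 lb

P_cr ≈ 25.3 kip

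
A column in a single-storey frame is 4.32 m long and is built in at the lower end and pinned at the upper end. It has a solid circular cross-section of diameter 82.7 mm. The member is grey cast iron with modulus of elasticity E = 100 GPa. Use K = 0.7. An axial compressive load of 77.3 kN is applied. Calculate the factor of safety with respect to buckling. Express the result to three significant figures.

I = πd⁴/64 = π×82.7⁴/64 = 2.296×10^6 mm⁴
I = 2.296×10^6 mm⁴ = 2.296×10^-6 m⁴
Effective length L_e = K·L = 0.7 × 4.32 = 3.024 m
P_cr = π²EI / L_e² = π² × 100×10⁹ × 2.296×10^-6 / 3.024² = 2.478×10^5 N
Factor of safety n = P_cr / P = 247.82 / 77.3 = 3.21

n ≈ 3.21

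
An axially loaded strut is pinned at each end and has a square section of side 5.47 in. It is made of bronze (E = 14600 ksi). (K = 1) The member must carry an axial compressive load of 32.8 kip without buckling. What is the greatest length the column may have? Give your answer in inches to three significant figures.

L_max ≈ 572 in

I = a⁴/12 = 5.47⁴/12 = 74.61 in⁴
At the buckling limit P_cr = P = 3.280×10^4 lb
From P_cr = π²EI/(K·L)²:  L = (1/K)·√(π²EI/P_cr) = (1/1)·√(π²×1.46×10^7×74.61/3.280×10^4)
L = 572 in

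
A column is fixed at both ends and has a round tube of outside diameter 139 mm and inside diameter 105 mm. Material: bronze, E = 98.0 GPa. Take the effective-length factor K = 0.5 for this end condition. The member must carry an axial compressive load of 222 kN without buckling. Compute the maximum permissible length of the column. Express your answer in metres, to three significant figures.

d_o = 139 mm, d_i = 105 mm
I = π(d_o⁴ − d_i⁴)/64 = π(139⁴ − 105.0⁴)/64 = 1.236×10^7 mm⁴
I = 1.236×10^-5 m⁴
At the buckling limit P_cr = P = 2.220×10^5 N
From P_cr = π²EI/(K·L)²:  L = (1/K)·√(π²EI/P_cr) = (1/0.5)·√(π²×9.80×10^10×1.236×10^-5/2.220×10^5)
L = 14.7 m

L_max ≈ 14.7 m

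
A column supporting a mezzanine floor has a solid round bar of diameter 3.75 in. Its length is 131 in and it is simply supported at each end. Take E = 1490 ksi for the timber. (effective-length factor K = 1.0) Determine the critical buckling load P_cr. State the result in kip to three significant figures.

P_cr ≈ 8.32 kip

I = πd⁴/64 = π×3.75⁴/64 = 9.707 in⁴
Effective length L_e = K·L = 1 × 131 = 131.0 in
P_cr = π²EI / L_e² = π² × 1490×10³ × 9.707 / 131.0² = 8.318×10^3 lb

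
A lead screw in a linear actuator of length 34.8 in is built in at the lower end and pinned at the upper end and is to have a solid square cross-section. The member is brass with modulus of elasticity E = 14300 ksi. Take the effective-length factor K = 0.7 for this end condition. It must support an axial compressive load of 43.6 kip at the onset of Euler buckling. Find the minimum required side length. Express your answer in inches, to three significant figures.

L_e = K·L = 0.7 × 34.8 = 24.36 in
Required I = P_cr·L_e²/(π²E) = 4.360×10^4 × 24.36² / (π² × 1.43×10^7) = 0.1833 in⁴
Solid square: I = a⁴/12  ⇒  a = (12I)^(1/4) = (12×0.1833)^(1/4) = 1.22 in

a ≈ 1.22 in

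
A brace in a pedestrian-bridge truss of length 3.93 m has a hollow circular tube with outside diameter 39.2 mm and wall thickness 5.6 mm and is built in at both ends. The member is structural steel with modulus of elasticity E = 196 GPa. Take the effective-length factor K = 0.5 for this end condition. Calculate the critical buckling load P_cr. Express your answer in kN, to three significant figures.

Inner diameter d_i = 39.2 − 2×5.6 = 28.00 mm
I = π(d_o⁴ − d_i⁴)/64 = π(39.2⁴ − 28.00⁴)/64 = 8.574×10^4 mm⁴
I = 8.574×10^4 mm⁴ = 8.574×10^-8 m⁴
Effective length L_e = K·L = 0.5 × 3.93 = 1.965 m
P_cr = π²EI / L_e² = π² × 196×10⁹ × 8.574×10^-8 / 1.965² = 4.295×10^4 N

P_cr ≈ 43.0 kN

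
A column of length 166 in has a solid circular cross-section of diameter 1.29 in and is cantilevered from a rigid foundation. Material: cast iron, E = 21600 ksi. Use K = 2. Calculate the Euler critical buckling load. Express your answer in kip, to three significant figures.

I = πd⁴/64 = π×1.29⁴/64 = 0.1359 in⁴
Effective length L_e = K·L = 2 × 166 = 332.0 in
P_cr = π²EI / L_e² = π² × 21600×10³ × 0.1359 / 332.0² = 262.9 lb

P_cr ≈ 0.263 kip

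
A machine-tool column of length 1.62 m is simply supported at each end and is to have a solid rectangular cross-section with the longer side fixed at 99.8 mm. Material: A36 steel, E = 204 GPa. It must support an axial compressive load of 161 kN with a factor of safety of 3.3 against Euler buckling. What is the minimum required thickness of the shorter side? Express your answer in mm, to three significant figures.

b ≈ 43.7 mm

Required P_cr = n·P = 3.3 × 161 = 531.3 kN
L_e = K·L = 1 × 1.62 = 1.620 m
Required I = P_cr·L_e²/(π²E) = 5.313×10^5 × 1.620² / (π² × 2.04×10^11) = 6.925×10^-7 m⁴
I_req = 6.925×10^5 mm⁴
Rectangle, weak axis: I_min = h·b³/12 with h = 99.8 mm fixed  ⇒  b = (12I/h)^(1/3) = 43.7 mm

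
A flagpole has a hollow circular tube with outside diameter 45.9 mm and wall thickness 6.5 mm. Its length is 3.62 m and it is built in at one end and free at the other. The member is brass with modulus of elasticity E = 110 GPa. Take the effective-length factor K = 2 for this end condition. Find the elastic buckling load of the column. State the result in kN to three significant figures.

P_cr ≈ 3.32 kN

Inner diameter d_i = 45.9 − 2×6.5 = 32.90 mm
I = π(d_o⁴ − d_i⁴)/64 = π(45.9⁴ − 32.90⁴)/64 = 1.604×10^5 mm⁴
I = 1.604×10^5 mm⁴ = 1.604×10^-7 m⁴
Effective length L_e = K·L = 2 × 3.62 = 7.240 m
P_cr = π²EI / L_e² = π² × 110×10⁹ × 1.604×10^-7 / 7.240² = 3.322×10^3 N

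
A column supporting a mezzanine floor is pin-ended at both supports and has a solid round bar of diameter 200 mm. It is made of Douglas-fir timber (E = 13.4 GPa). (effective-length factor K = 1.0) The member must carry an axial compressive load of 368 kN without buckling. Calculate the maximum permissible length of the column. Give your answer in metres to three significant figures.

L_max ≈ 5.31 m

I = πd⁴/64 = π×200⁴/64 = 7.854×10^7 mm⁴
I = 7.854×10^-5 m⁴
At the buckling limit P_cr = P = 3.680×10^5 N
From P_cr = π²EI/(K·L)²:  L = (1/K)·√(π²EI/P_cr) = (1/1)·√(π²×1.34×10^10×7.854×10^-5/3.680×10^5)
L = 5.31 m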